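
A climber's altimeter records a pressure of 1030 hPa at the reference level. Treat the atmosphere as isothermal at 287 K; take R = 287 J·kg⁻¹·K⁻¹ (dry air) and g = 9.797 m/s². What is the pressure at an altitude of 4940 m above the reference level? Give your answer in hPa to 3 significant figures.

Scale height: H = RT/g = 287 × 287 / 9.797 = 8407.6 m.
Barometric formula: P = P₀ exp(−z/H).
z/H = 4940.0/8407.6 = 0.58756; exp(−0.58756) = 0.55568.
P = 1030 × 0.55568 = 572.35 hPa.

P ≈ 572 hPa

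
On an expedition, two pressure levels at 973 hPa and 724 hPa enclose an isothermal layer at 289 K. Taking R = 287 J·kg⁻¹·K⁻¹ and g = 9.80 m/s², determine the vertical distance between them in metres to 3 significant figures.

Δz ≈ 2500 m

Hypsometric equation: Δz = (R T̄/g) ln(P₁/P₂).
R T̄/g = 287 × 289 / 9.80 = 8463.6 m.
ln(973/724) = ln(1.3439) = 0.29558.
Δz = 8463.6 × 0.29558 = 2501.7 m.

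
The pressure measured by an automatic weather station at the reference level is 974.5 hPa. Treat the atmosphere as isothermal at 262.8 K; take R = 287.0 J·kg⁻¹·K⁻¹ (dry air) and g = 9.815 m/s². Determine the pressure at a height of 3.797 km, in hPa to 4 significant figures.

Scale height: H = RT/g = 287.0 × 262.8 / 9.815 = 7684.5 m.
Barometric formula: P = P₀ exp(−z/H).
z/H = 3797.0/7684.5 = 0.49411; exp(−0.49411) = 0.61011.
P = 974.5 × 0.61011 = 594.55 hPa.

P ≈ 594.6 hPa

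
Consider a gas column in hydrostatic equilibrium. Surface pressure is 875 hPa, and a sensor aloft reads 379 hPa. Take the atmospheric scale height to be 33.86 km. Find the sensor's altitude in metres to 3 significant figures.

z ≈ 28300 m

Invert the barometric formula: z = H ln(P₀/P).
P₀/P = 875/379 = 2.3087; ln(2.3087) = 0.83668.
z = 33860 × 0.83668 = 28330 m.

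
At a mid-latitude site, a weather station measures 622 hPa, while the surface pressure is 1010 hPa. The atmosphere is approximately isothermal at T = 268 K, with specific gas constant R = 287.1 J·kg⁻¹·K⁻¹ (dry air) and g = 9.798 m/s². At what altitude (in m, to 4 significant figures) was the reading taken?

Scale height: H = RT/g = 287.1 × 268 / 9.798 = 7852.9 m.
Invert the barometric formula: z = H ln(P₀/P).
P₀/P = 1010/622 = 1.6238; ln(1.6238) = 0.48477.
z = 7852.9 × 0.48477 = 3806.9 m.

z ≈ 3807 m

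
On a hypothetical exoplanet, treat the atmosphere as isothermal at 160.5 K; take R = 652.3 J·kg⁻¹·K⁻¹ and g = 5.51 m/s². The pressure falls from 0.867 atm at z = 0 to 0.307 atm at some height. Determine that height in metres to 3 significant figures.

Scale height: H = RT/g = 652.3 × 160.5 / 5.51 = 19001 m.
Invert the barometric formula: z = H ln(P₀/P).
P₀/P = 0.867/0.307 = 2.8241; ln(2.8241) = 1.0382.
z = 19001 × 1.0382 = 19727 m.

z ≈ 19700 m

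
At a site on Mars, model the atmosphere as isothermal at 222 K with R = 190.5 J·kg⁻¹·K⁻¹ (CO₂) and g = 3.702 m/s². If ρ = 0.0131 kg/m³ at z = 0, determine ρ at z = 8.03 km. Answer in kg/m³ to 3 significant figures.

ρ ≈ 0.00649 kg/m³

Scale height: H = RT/g = 190.5 × 222 / 3.702 = 11424 m.
In an isothermal atmosphere, density decays like pressure: ρ = ρ₀ exp(−z/H).
z/H = 8030.0/11424 = 0.70291; exp(−0.70291) = 0.49514.
ρ = 0.0131 × 0.49514 = 0.0064863 kg/m³.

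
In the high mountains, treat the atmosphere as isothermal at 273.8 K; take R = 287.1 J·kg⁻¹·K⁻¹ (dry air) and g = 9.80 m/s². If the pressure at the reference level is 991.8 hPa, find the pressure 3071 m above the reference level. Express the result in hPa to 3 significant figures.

P ≈ 676 hPa

Scale height: H = RT/g = 287.1 × 273.8 / 9.80 = 8021.2 m.
Barometric formula: P = P₀ exp(−z/H).
z/H = 3071.0/8021.2 = 0.38286; exp(−0.38286) = 0.68191.
P = 991.8 × 0.68191 = 676.32 hPa.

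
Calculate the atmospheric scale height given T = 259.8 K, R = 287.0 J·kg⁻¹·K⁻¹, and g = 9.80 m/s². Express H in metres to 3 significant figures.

H ≈ 7610 m

The scale height of an isothermal atmosphere is H = RT/g.
H = 287.0 × 259.8 / 9.80 = 74563/9.80 = 7608.5 m.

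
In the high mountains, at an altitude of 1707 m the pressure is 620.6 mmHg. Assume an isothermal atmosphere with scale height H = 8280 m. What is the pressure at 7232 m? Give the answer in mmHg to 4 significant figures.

P ≈ 318.4 mmHg

Between two levels, P₂ = P₁ exp(−Δz/H) with Δz = z₂ − z₁.
Δz = 7232.0 − 1707.0 = 5525.0 m; Δz/H = 5525.0/8280.0 = 0.66727.
P₂ = 620.6 × exp(−0.66727) = 620.6 × 0.51311 = 318.44 mmHg.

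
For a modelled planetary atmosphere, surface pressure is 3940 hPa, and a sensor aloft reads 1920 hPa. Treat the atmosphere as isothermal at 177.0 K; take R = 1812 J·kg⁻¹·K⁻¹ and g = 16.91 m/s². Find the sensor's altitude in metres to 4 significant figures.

Scale height: H = RT/g = 1812 × 177.0 / 16.91 = 18967 m.
Invert the barometric formula: z = H ln(P₀/P).
P₀/P = 3940/1920 = 2.0521; ln(2.0521) = 0.71886.
z = 18967 × 0.71886 = 13635 m.

z ≈ 13630 m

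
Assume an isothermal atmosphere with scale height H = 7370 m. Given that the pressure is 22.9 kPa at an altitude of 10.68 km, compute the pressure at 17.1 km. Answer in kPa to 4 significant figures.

P ≈ 9.583 kPa

Between two levels, P₂ = P₁ exp(−Δz/H) with Δz = z₂ − z₁.
Δz = 17100 − 10680 = 6420.0 m; Δz/H = 6420.0/7370.0 = 0.87110.
P₂ = 22.9 × exp(−0.87110) = 22.9 × 0.41849 = 9.5834 kPa.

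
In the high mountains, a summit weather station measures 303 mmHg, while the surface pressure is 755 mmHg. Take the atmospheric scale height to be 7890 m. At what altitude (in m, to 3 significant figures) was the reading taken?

Invert the barometric formula: z = H ln(P₀/P).
P₀/P = 755/303 = 2.4917; ln(2.4917) = 0.91297.
z = 7890.0 × 0.91297 = 7203.3 m.

z ≈ 7200 m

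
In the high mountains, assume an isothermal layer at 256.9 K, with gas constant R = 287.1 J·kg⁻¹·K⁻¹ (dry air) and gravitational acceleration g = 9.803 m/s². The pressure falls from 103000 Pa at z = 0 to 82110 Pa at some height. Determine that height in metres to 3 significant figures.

z ≈ 1710 m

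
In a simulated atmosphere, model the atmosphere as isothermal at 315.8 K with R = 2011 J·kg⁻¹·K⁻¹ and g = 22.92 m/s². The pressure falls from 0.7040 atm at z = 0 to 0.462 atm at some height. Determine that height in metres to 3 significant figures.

Scale height: H = RT/g = 2011 × 315.8 / 22.92 = 27708 m.
Invert the barometric formula: z = H ln(P₀/P).
P₀/P = 0.7040/0.462 = 1.5238; ln(1.5238) = 0.42121.
z = 27708 × 0.42121 = 11671 m.

z ≈ 11700 m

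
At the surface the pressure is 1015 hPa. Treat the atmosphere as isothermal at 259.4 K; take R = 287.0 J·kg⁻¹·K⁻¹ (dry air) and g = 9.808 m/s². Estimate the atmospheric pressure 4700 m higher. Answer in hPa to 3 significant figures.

Scale height: H = RT/g = 287.0 × 259.4 / 9.808 = 7590.5 m.
Barometric formula: P = P₀ exp(−z/H).
z/H = 4700.0/7590.5 = 0.61920; exp(−0.61920) = 0.53837.
P = 1015 × 0.53837 = 546.45 hPa.

P ≈ 546 hPa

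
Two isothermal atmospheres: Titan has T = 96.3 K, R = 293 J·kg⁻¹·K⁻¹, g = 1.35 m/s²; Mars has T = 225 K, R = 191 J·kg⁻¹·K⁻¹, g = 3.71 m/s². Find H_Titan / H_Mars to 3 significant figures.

H_Titan/H_Mars ≈ 1.80

H = RT/g for each body.
H_Titan = 293 × 96.3 / 1.35 = 20901 m.
H_Mars = 191 × 225 / 3.71 = 11584 m.
H_Titan/H_Mars = 20901/11584 = 1.8043.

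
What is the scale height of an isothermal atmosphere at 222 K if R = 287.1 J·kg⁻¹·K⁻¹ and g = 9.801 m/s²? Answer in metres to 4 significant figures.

H ≈ 6503 m

The scale height of an isothermal atmosphere is H = RT/g.
H = 287.1 × 222 / 9.801 = 63736/9.801 = 6503.0 m.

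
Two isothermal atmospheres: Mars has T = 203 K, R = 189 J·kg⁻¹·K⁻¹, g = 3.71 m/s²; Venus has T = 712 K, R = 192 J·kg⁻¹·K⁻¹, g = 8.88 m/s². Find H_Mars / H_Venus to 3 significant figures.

H = RT/g for each body.
H_Mars = 189 × 203 / 3.71 = 10342 m.
H_Venus = 192 × 712 / 8.88 = 15395 m.
H_Mars/H_Venus = 10342/15395 = 0.67178.

H_Mars/H_Venus ≈ 0.672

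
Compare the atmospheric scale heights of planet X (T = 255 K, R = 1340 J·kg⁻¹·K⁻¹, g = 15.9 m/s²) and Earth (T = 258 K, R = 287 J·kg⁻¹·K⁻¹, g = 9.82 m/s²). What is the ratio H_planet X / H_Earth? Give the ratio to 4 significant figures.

H = RT/g for each body.
H_planet X = 1340 × 255 / 15.9 = 21491 m.
H_Earth = 287 × 258 / 9.82 = 7540.3 m.
H_planet X/H_Earth = 21491/7540.3 = 2.8502.

H_planet X/H_Earth ≈ 2.850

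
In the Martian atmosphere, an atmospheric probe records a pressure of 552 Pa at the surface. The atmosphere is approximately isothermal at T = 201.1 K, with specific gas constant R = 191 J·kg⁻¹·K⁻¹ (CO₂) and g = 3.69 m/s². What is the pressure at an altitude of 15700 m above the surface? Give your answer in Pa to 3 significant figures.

P ≈ 122 Pa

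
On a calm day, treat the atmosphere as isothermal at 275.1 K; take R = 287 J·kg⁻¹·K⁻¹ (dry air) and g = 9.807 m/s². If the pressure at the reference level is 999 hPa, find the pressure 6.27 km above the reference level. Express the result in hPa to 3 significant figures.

Scale height: H = RT/g = 287 × 275.1 / 9.807 = 8050.7 m.
Barometric formula: P = P₀ exp(−z/H).
z/H = 6270.0/8050.7 = 0.77881; exp(−0.77881) = 0.45895.
P = 999 × 0.45895 = 458.49 hPa.

P ≈ 458 hPa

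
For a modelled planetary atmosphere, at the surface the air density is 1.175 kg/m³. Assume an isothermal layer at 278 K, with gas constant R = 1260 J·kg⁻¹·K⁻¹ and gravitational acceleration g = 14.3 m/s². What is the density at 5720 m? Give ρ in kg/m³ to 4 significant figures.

ρ ≈ 0.9303 kg/m³

Scale height: H = RT/g = 1260 × 278 / 14.3 = 24495 m.
In an isothermal atmosphere, density decays like pressure: ρ = ρ₀ exp(−z/H).
z/H = 5720.0/24495 = 0.23352; exp(−0.23352) = 0.79174.
ρ = 1.175 × 0.79174 = 0.93029 kg/m³.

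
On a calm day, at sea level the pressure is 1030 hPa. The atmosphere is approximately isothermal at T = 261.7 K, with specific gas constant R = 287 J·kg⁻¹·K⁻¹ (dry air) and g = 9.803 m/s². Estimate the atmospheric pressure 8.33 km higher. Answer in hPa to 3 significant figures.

P ≈ 347 hPa

Scale height: H = RT/g = 287 × 261.7 / 9.803 = 7661.7 m.
Barometric formula: P = P₀ exp(−z/H).
z/H = 8330.0/7661.7 = 1.0872; exp(−1.0872) = 0.33716.
P = 1030 × 0.33716 = 347.27 hPa.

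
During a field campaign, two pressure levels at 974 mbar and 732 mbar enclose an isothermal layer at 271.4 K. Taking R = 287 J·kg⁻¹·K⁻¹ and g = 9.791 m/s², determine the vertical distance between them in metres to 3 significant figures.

Hypsometric equation: Δz = (R T̄/g) ln(P₁/P₂).
R T̄/g = 287 × 271.4 / 9.791 = 7955.4 m.
ln(974/732) = ln(1.3306) = 0.28563.
Δz = 7955.4 × 0.28563 = 2272.3 m.

Δz ≈ 2270 m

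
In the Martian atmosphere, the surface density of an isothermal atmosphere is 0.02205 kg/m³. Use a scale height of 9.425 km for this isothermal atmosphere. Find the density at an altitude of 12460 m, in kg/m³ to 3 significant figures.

In an isothermal atmosphere, density decays like pressure: ρ = ρ₀ exp(−z/H).
z/H = 12460/9425.0 = 1.3220; exp(−1.3220) = 0.26660.
ρ = 0.02205 × 0.26660 = 0.0058785 kg/m³.

ρ ≈ 0.00588 kg/m³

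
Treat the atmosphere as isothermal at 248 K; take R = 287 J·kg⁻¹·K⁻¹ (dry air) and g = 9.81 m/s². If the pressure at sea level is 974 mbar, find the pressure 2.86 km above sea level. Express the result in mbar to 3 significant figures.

P ≈ 657 mbar

Scale height: H = RT/g = 287 × 248 / 9.81 = 7255.5 m.
Barometric formula: P = P₀ exp(−z/H).
z/H = 2860.0/7255.5 = 0.39418; exp(−0.39418) = 0.67423.
P = 974 × 0.67423 = 656.70 mbar.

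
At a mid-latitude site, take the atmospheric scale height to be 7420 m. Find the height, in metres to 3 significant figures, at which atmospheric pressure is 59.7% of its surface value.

Set P/P₀ = exp(−z/H) = 0.597, so z = −H ln(0.597).
−ln(0.597) = 0.51584; z = 7420.0 × 0.51584 = 3827.5 m.

z ≈ 3830 m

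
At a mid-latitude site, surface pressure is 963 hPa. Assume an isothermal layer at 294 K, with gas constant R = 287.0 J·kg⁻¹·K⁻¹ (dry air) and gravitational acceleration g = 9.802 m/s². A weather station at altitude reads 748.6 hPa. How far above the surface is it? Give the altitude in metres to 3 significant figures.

Scale height: H = RT/g = 287.0 × 294 / 9.802 = 8608.2 m.
Invert the barometric formula: z = H ln(P₀/P).
P₀/P = 963/748.6 = 1.2864; ln(1.2864) = 0.25185.
z = 8608.2 × 0.25185 = 2168.0 m.

z ≈ 2170 m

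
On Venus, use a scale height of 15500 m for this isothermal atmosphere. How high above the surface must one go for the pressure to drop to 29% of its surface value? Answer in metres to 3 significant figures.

z ≈ 19200 m

Set P/P₀ = exp(−z/H) = 0.29, so z = −H ln(0.29).
−ln(0.29) = 1.2379; z = 15500 × 1.2379 = 19187 m.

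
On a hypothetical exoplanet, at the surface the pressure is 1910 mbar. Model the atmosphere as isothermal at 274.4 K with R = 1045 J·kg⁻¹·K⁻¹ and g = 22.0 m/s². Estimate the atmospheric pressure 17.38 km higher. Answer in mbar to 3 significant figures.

Scale height: H = RT/g = 1045 × 274.4 / 22.0 = 13034 m.
Barometric formula: P = P₀ exp(−z/H).
z/H = 17380/13034 = 1.3334; exp(−1.3334) = 0.26358.
P = 1910 × 0.26358 = 503.44 mbar.

P ≈ 503 mbar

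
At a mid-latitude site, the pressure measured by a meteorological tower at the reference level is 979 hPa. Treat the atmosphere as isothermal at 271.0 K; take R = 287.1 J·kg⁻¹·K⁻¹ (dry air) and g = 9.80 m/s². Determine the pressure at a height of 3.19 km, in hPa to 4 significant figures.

P ≈ 655.1 hPa

Scale height: H = RT/g = 287.1 × 271.0 / 9.80 = 7939.2 m.
Barometric formula: P = P₀ exp(−z/H).
z/H = 3190.0/7939.2 = 0.40180; exp(−0.40180) = 0.66911.
P = 979 × 0.66911 = 655.06 hPa.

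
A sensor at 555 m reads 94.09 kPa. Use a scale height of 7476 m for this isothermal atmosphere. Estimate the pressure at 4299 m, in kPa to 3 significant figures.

P ≈ 57.0 kPa

Between two levels, P₂ = P₁ exp(−Δz/H) with Δz = z₂ − z₁.
Δz = 4299.0 − 555.00 = 3744.0 m; Δz/H = 3744.0/7476.0 = 0.50080.
P₂ = 94.09 × exp(−0.50080) = 94.09 × 0.60605 = 57.023 kPa.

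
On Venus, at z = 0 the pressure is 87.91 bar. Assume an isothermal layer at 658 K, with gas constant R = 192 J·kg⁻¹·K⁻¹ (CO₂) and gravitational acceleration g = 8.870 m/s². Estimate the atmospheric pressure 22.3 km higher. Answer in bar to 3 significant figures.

Scale height: H = RT/g = 192 × 658 / 8.870 = 14243 m.
Barometric formula: P = P₀ exp(−z/H).
z/H = 22300/14243 = 1.5657; exp(−1.5657) = 0.20894.
P = 87.91 × 0.20894 = 18.368 bar.

P ≈ 18.4 bar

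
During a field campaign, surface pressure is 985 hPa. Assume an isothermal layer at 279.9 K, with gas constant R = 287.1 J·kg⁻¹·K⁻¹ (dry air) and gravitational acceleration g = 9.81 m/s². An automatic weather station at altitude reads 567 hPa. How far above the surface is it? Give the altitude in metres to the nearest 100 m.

Scale height: H = RT/g = 287.1 × 279.9 / 9.81 = 8191.6 m.
Invert the barometric formula: z = H ln(P₀/P).
P₀/P = 985/567 = 1.7372; ln(1.7372) = 0.55227.
z = 8191.6 × 0.55227 = 4524.0 m.

z ≈ 4500 m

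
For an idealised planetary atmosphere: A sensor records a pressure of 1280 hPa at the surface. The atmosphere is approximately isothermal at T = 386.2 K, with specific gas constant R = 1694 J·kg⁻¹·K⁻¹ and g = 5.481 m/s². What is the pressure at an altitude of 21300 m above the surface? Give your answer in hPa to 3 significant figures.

Scale height: H = RT/g = 1694 × 386.2 / 5.481 = 119360 m.
Barometric formula: P = P₀ exp(−z/H).
z/H = 21300/119360 = 0.17845; exp(−0.17845) = 0.83657.
P = 1280 × 0.83657 = 1070.8 hPa.

P ≈ 1070 hPa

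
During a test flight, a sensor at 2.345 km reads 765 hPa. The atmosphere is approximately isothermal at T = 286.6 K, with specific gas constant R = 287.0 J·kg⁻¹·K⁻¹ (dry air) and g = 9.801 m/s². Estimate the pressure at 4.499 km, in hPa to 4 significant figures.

Scale height: H = RT/g = 287.0 × 286.6 / 9.801 = 8392.4 m.
Between two levels, P₂ = P₁ exp(−Δz/H) with Δz = z₂ − z₁.
Δz = 4499.0 − 2345.0 = 2154.0 m; Δz/H = 2154.0/8392.4 = 0.25666.
P₂ = 765 × exp(−0.25666) = 765 × 0.77363 = 591.83 hPa.

P ≈ 591.8 hPa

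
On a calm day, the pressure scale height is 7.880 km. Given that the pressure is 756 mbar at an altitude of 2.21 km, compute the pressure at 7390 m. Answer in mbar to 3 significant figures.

P ≈ 392 mbar

Between two levels, P₂ = P₁ exp(−Δz/H) with Δz = z₂ − z₁.
Δz = 7390.0 − 2210.0 = 5180.0 m; Δz/H = 5180.0/7880.0 = 0.65736.
P₂ = 756 × exp(−0.65736) = 756 × 0.51822 = 391.77 mbar.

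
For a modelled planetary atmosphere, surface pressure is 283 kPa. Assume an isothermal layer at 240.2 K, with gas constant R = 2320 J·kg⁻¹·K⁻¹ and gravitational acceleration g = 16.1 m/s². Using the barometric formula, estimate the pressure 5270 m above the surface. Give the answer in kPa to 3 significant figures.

P ≈ 243 kPa

Scale height: H = RT/g = 2320 × 240.2 / 16.1 = 34613 m.
Barometric formula: P = P₀ exp(−z/H).
z/H = 5270.0/34613 = 0.15225; exp(−0.15225) = 0.85877.
P = 283 × 0.85877 = 243.03 kPa.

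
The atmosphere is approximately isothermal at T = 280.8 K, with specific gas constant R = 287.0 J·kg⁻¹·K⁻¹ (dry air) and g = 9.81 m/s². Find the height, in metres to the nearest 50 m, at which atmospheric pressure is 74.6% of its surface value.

Scale height: H = RT/g = 287.0 × 280.8 / 9.81 = 8215.0 m.
Set P/P₀ = exp(−z/H) = 0.746, so z = −H ln(0.746).
−ln(0.746) = 0.29303; z = 8215.0 × 0.29303 = 2407.2 m.

z ≈ 2400 m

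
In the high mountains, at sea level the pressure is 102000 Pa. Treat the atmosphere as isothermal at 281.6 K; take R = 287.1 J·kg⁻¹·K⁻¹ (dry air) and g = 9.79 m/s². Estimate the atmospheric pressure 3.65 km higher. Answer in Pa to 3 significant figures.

Scale height: H = RT/g = 287.1 × 281.6 / 9.79 = 8258.2 m.
Barometric formula: P = P₀ exp(−z/H).
z/H = 3650.0/8258.2 = 0.44198; exp(−0.44198) = 0.64276.
P = 102000 × 0.64276 = 65562 Pa.

P ≈ 65600 Pa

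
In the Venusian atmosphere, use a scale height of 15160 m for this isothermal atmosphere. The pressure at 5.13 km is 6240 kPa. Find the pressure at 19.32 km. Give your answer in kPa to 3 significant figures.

P ≈ 2450 kPa

Between two levels, P₂ = P₁ exp(−Δz/H) with Δz = z₂ − z₁.
Δz = 19320 − 5130.0 = 14190 m; Δz/H = 14190/15160 = 0.93602.
P₂ = 6240 × exp(−0.93602) = 6240 × 0.39219 = 2447.3 kPa.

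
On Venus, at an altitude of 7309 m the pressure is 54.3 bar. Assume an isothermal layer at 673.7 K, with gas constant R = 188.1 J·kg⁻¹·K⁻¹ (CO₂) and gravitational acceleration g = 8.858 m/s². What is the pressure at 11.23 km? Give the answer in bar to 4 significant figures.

Scale height: H = RT/g = 188.1 × 673.7 / 8.858 = 14306 m.
Between two levels, P₂ = P₁ exp(−Δz/H) with Δz = z₂ − z₁.
Δz = 11230 − 7309.0 = 3921.0 m; Δz/H = 3921.0/14306 = 0.27408.
P₂ = 54.3 × exp(−0.27408) = 54.3 × 0.76027 = 41.283 bar.

P ≈ 41.28 bar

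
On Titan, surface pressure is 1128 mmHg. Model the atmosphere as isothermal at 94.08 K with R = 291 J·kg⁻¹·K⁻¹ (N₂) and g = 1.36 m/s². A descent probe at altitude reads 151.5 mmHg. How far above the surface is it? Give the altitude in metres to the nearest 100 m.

Scale height: H = RT/g = 291 × 94.08 / 1.36 = 20130 m.
Invert the barometric formula: z = H ln(P₀/P).
P₀/P = 1128/151.5 = 7.4455; ln(7.4455) = 2.0076.
z = 20130 × 2.0076 = 40413 m.

z ≈ 40400 m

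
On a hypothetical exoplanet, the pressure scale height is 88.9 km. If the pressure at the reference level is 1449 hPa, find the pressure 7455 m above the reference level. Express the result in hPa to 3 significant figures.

Barometric formula: P = P₀ exp(−z/H).
z/H = 7455.0/88900 = 0.083858; exp(−0.083858) = 0.91956.
P = 1449 × 0.91956 = 1332.4 hPa.

P ≈ 1330 hPa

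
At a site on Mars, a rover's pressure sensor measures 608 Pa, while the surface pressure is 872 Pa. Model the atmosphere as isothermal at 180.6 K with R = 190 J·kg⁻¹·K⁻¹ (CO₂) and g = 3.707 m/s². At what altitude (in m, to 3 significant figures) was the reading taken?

z ≈ 3340 m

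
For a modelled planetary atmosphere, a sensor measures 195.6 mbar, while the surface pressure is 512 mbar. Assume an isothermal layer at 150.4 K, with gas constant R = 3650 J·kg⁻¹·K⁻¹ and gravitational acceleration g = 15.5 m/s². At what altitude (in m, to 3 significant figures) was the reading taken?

Scale height: H = RT/g = 3650 × 150.4 / 15.5 = 35417 m.
Invert the barometric formula: z = H ln(P₀/P).
P₀/P = 512/195.6 = 2.6176; ln(2.6176) = 0.96226.
z = 35417 × 0.96226 = 34080 m.

z ≈ 34100 m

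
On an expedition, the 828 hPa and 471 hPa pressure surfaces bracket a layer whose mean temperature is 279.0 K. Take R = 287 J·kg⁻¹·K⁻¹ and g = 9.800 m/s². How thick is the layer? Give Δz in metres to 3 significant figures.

Hypsometric equation: Δz = (R T̄/g) ln(P₁/P₂).
R T̄/g = 287 × 279.0 / 9.800 = 8170.7 m.
ln(828/471) = ln(1.7580) = 0.56418.
Δz = 8170.7 × 0.56418 = 4609.7 m.

Δz ≈ 4610 m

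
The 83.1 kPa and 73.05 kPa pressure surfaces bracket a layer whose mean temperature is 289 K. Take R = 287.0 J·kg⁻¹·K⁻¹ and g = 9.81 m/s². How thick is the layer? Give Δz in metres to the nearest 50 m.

Δz ≈ 1100 m

Hypsometric equation: Δz = (R T̄/g) ln(P₁/P₂).
R T̄/g = 287.0 × 289 / 9.81 = 8454.9 m.
ln(83.1/73.05) = ln(1.1376) = 0.12892.
Δz = 8454.9 × 0.12892 = 1090.0 m.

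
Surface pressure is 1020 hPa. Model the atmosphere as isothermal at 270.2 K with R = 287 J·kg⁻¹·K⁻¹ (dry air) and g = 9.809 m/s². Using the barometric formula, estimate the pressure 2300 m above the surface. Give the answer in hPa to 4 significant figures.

Scale height: H = RT/g = 287 × 270.2 / 9.809 = 7905.7 m.
Barometric formula: P = P₀ exp(−z/H).
z/H = 2300.0/7905.7 = 0.29093; exp(−0.29093) = 0.74757.
P = 1020 × 0.74757 = 762.52 hPa.

P ≈ 762.5 hPa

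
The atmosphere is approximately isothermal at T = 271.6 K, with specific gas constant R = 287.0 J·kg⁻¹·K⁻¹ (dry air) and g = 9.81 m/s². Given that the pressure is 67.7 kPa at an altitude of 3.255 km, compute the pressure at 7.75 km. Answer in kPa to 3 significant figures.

Scale height: H = RT/g = 287.0 × 271.6 / 9.81 = 7945.9 m.
Between two levels, P₂ = P₁ exp(−Δz/H) with Δz = z₂ − z₁.
Δz = 7750.0 − 3255.0 = 4495.0 m; Δz/H = 4495.0/7945.9 = 0.56570.
P₂ = 67.7 × exp(−0.56570) = 67.7 × 0.56796 = 38.451 kPa.

P ≈ 38.5 kPa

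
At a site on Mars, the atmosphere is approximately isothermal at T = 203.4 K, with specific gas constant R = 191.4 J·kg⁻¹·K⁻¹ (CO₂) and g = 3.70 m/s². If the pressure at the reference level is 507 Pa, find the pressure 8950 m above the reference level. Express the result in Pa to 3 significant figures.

P ≈ 217 Pa

Scale height: H = RT/g = 191.4 × 203.4 / 3.70 = 10522 m.
Barometric formula: P = P₀ exp(−z/H).
z/H = 8950.0/10522 = 0.85060; exp(−0.85060) = 0.42716.
P = 507 × 0.42716 = 216.57 Pa.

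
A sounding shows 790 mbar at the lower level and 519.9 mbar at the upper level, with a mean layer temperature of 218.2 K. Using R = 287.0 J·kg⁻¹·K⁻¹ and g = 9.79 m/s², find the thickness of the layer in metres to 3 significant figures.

Δz ≈ 2680 m

Hypsometric equation: Δz = (R T̄/g) ln(P₁/P₂).
R T̄/g = 287.0 × 218.2 / 9.79 = 6396.7 m.
ln(790/519.9) = ln(1.5195) = 0.41838.
Δz = 6396.7 × 0.41838 = 2676.3 m.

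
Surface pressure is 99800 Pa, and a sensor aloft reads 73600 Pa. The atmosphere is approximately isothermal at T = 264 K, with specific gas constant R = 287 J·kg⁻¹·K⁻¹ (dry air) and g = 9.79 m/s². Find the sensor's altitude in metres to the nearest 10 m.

z ≈ 2360 m

Scale height: H = RT/g = 287 × 264 / 9.79 = 7739.3 m.
Invert the barometric formula: z = H ln(P₀/P).
P₀/P = 99800/73600 = 1.3560; ln(1.3560) = 0.30454.
z = 7739.3 × 0.30454 = 2356.9 m.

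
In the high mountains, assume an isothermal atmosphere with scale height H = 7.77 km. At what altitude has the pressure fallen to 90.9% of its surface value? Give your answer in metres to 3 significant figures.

Set P/P₀ = exp(−z/H) = 0.909, so z = −H ln(0.909).
−ln(0.909) = 0.095410; z = 7770.0 × 0.095410 = 741.34 m.

z ≈ 741 m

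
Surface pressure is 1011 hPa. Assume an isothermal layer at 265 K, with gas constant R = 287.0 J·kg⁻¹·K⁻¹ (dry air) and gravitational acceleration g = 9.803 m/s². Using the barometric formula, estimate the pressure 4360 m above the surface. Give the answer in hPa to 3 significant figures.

Scale height: H = RT/g = 287.0 × 265 / 9.803 = 7758.3 m.
Barometric formula: P = P₀ exp(−z/H).
z/H = 4360.0/7758.3 = 0.56198; exp(−0.56198) = 0.57008.
P = 1011 × 0.57008 = 576.35 hPa.

P ≈ 576 hPa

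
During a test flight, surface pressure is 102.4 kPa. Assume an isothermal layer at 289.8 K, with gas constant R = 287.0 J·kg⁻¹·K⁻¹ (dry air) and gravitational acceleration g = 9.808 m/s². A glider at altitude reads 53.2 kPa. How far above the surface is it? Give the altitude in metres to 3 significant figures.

Scale height: H = RT/g = 287.0 × 289.8 / 9.808 = 8480.1 m.
Invert the barometric formula: z = H ln(P₀/P).
P₀/P = 102.4/53.2 = 1.9248; ln(1.9248) = 0.65482.
z = 8480.1 × 0.65482 = 5552.9 m.

z ≈ 5550 m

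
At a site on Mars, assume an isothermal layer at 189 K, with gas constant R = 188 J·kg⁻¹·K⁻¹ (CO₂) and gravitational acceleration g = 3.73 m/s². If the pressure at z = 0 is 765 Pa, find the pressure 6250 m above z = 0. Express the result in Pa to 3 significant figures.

P ≈ 397 Pa

Scale height: H = RT/g = 188 × 189 / 3.73 = 9526.0 m.
Barometric formula: P = P₀ exp(−z/H).
z/H = 6250.0/9526.0 = 0.65610; exp(−0.65610) = 0.51887.
P = 765 × 0.51887 = 396.94 Pa.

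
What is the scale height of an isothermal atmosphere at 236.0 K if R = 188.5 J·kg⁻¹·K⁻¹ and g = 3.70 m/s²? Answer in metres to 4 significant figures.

The scale height of an isothermal atmosphere is H = RT/g.
H = 188.5 × 236.0 / 3.70 = 44486/3.70 = 12023 m.

H ≈ 12020 m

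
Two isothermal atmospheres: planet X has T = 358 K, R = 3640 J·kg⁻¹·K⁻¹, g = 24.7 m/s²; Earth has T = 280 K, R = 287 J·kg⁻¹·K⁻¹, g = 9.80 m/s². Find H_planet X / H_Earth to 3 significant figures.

H = RT/g for each body.
H_planet X = 3640 × 358 / 24.7 = 52758 m.
H_Earth = 287 × 280 / 9.80 = 8200.0 m.
H_planet X/H_Earth = 52758/8200.0 = 6.4339.

H_planet X/H_Earth ≈ 6.43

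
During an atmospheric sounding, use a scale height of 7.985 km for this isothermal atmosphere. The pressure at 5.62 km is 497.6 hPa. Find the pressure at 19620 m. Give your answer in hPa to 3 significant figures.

Between two levels, P₂ = P₁ exp(−Δz/H) with Δz = z₂ − z₁.
Δz = 19620 − 5620.0 = 14000 m; Δz/H = 14000/7985.0 = 1.7533.
P₂ = 497.6 × exp(−1.7533) = 497.6 × 0.17320 = 86.184 hPa.

P ≈ 86.2 hPa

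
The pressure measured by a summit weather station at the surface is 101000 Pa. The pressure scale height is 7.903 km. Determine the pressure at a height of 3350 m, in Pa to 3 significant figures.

Barometric formula: P = P₀ exp(−z/H).
z/H = 3350.0/7903.0 = 0.42389; exp(−0.42389) = 0.65450.
P = 101000 × 0.65450 = 66104 Pa.

P ≈ 66100 Pa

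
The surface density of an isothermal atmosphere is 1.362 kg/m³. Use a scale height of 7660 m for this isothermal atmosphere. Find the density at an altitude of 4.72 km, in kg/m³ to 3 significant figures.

In an isothermal atmosphere, density decays like pressure: ρ = ρ₀ exp(−z/H).
z/H = 4720.0/7660.0 = 0.61619; exp(−0.61619) = 0.54000.
ρ = 1.362 × 0.54000 = 0.73548 kg/m³.

ρ ≈ 0.735 kg/m³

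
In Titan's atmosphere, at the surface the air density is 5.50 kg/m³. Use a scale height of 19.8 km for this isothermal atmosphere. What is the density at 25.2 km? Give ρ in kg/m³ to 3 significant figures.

ρ ≈ 1.54 kg/m³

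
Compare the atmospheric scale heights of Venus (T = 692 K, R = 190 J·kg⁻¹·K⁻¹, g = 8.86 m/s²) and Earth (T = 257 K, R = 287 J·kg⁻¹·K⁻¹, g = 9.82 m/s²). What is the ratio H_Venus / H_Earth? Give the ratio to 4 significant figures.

H = RT/g for each body.
H_Venus = 190 × 692 / 8.86 = 14840 m.
H_Earth = 287 × 257 / 9.82 = 7511.1 m.
H_Venus/H_Earth = 14840/7511.1 = 1.9757.

H_Venus/H_Earth ≈ 1.976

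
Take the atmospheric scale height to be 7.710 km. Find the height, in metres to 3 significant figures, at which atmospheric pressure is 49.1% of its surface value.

Set P/P₀ = exp(−z/H) = 0.491, so z = −H ln(0.491).
−ln(0.491) = 0.71131; z = 7710.0 × 0.71131 = 5484.2 m.

z ≈ 5480 m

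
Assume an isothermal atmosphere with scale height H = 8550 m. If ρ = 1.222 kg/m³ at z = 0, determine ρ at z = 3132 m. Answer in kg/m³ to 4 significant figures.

ρ ≈ 0.8472 kg/m³

In an isothermal atmosphere, density decays like pressure: ρ = ρ₀ exp(−z/H).
z/H = 3132.0/8550.0 = 0.36632; exp(−0.36632) = 0.69328.
ρ = 1.222 × 0.69328 = 0.84719 kg/m³.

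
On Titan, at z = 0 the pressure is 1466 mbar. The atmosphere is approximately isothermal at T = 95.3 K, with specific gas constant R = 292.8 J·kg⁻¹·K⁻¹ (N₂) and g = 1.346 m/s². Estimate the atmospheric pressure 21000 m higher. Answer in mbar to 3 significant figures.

P ≈ 532 mbar

Scale height: H = RT/g = 292.8 × 95.3 / 1.346 = 20731 m.
Barometric formula: P = P₀ exp(−z/H).
z/H = 21000/20731 = 1.0130; exp(−1.0130) = 0.36313.
P = 1466 × 0.36313 = 532.35 mbar.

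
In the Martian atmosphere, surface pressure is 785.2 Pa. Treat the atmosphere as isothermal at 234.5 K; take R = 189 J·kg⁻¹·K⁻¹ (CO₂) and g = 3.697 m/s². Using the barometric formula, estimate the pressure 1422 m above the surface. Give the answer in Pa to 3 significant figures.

P ≈ 697 Pa

Scale height: H = RT/g = 189 × 234.5 / 3.697 = 11988 m.
Barometric formula: P = P₀ exp(−z/H).
z/H = 1422.0/11988 = 0.11862; exp(−0.11862) = 0.88815.
P = 785.2 × 0.88815 = 697.38 Pa.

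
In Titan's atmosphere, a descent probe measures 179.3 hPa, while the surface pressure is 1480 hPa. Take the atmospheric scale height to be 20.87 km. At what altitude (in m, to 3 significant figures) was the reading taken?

z ≈ 44100 m

Invert the barometric formula: z = H ln(P₀/P).
P₀/P = 1480/179.3 = 8.2543; ln(8.2543) = 2.1107.
z = 20870 × 2.1107 = 44050 m.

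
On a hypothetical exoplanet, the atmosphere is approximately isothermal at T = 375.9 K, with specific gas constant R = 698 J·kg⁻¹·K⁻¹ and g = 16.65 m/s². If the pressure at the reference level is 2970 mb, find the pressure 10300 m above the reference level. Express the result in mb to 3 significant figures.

P ≈ 1540 mb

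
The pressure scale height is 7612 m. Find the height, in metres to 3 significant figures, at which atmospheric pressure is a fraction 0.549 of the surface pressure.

Set P/P₀ = exp(−z/H) = 0.549, so z = −H ln(0.549).
−ln(0.549) = 0.59966; z = 7612.0 × 0.59966 = 4564.6 m.

z ≈ 4560 m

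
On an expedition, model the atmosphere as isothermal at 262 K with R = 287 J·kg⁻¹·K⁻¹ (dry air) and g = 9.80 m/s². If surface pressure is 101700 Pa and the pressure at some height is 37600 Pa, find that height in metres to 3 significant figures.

z ≈ 7630 m

Scale height: H = RT/g = 287 × 262 / 9.80 = 7672.9 m.
Invert the barometric formula: z = H ln(P₀/P).
P₀/P = 101700/37600 = 2.7048; ln(2.7048) = 0.99503.
z = 7672.9 × 0.99503 = 7634.8 m.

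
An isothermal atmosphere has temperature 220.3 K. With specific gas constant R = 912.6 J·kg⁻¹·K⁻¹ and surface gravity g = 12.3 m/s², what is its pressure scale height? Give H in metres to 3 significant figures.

The scale height of an isothermal atmosphere is H = RT/g.
H = 912.6 × 220.3 / 12.3 = 201050/12.3 = 16346 m.

H ≈ 16300 m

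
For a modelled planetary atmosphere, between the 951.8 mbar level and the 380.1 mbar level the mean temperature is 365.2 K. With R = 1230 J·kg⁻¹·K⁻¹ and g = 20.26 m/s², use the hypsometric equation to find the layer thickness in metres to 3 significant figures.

Δz ≈ 20400 m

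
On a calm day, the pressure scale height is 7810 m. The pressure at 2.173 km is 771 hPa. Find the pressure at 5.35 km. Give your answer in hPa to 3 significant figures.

P ≈ 513 hPa

Between two levels, P₂ = P₁ exp(−Δz/H) with Δz = z₂ − z₁.
Δz = 5350.0 − 2173.0 = 3177.0 m; Δz/H = 3177.0/7810.0 = 0.40679.
P₂ = 771 × exp(−0.40679) = 771 × 0.66578 = 513.32 hPa.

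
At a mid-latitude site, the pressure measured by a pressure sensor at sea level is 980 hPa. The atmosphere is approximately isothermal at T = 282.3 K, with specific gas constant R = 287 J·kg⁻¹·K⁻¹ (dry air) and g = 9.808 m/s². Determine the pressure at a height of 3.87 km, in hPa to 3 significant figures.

P ≈ 613 hPa

Scale height: H = RT/g = 287 × 282.3 / 9.808 = 8260.6 m.
Barometric formula: P = P₀ exp(−z/H).
z/H = 3870.0/8260.6 = 0.46849; exp(−0.46849) = 0.62595.
P = 980 × 0.62595 = 613.43 hPa.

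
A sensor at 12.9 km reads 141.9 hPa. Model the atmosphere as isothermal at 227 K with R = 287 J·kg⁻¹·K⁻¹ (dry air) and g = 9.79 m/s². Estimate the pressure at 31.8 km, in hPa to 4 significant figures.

P ≈ 8.290 hPa

Scale height: H = RT/g = 287 × 227 / 9.79 = 6654.6 m.
Between two levels, P₂ = P₁ exp(−Δz/H) with Δz = z₂ − z₁.
Δz = 31800 − 12900 = 18900 m; Δz/H = 18900/6654.6 = 2.8401.
P₂ = 141.9 × exp(−2.8401) = 141.9 × 0.058420 = 8.2898 hPa.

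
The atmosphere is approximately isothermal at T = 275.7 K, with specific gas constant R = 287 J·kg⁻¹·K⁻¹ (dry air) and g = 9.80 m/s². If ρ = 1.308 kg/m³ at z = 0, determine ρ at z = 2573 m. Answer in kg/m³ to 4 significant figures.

Scale height: H = RT/g = 287 × 275.7 / 9.80 = 8074.1 m.
In an isothermal atmosphere, density decays like pressure: ρ = ρ₀ exp(−z/H).
z/H = 2573.0/8074.1 = 0.31867; exp(−0.31867) = 0.72712.
ρ = 1.308 × 0.72712 = 0.95107 kg/m³.

ρ ≈ 0.9511 kg/m³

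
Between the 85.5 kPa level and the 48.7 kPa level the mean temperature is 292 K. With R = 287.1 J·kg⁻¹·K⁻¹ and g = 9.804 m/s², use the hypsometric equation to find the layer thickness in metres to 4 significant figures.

Δz ≈ 4813 m

Hypsometric equation: Δz = (R T̄/g) ln(P₁/P₂).
R T̄/g = 287.1 × 292 / 9.804 = 8550.9 m.
ln(85.5/48.7) = ln(1.7556) = 0.56281.
Δz = 8550.9 × 0.56281 = 4812.5 m.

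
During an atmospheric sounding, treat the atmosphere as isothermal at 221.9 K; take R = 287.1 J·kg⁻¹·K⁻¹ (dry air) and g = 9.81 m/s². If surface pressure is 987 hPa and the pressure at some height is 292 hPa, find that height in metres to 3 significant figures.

z ≈ 7910 m

Scale height: H = RT/g = 287.1 × 221.9 / 9.81 = 6494.1 m.
Invert the barometric formula: z = H ln(P₀/P).
P₀/P = 987/292 = 3.3801; ln(3.3801) = 1.2179.
z = 6494.1 × 1.2179 = 7909.2 m.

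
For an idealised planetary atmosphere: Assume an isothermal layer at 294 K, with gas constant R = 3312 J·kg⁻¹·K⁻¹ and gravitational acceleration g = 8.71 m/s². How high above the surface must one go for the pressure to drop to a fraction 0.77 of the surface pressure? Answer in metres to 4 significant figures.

Scale height: H = RT/g = 3312 × 294 / 8.71 = 111790 m.
Set P/P₀ = exp(−z/H) = 0.77, so z = −H ln(0.77).
−ln(0.77) = 0.26136; z = 111790 × 0.26136 = 29217 m.

z ≈ 29220 m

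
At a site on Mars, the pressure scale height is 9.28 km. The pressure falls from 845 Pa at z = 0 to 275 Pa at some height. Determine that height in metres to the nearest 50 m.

z ≈ 10400 m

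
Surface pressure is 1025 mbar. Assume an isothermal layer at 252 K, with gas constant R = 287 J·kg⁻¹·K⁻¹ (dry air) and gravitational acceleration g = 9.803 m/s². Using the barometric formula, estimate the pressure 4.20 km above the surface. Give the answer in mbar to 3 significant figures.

P ≈ 580 mbar

Scale height: H = RT/g = 287 × 252 / 9.803 = 7377.7 m.
Barometric formula: P = P₀ exp(−z/H).
z/H = 4200.0/7377.7 = 0.56928; exp(−0.56928) = 0.56593.
P = 1025 × 0.56593 = 580.08 mbar.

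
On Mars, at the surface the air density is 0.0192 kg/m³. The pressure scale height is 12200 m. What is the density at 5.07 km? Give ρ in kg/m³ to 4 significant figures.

In an isothermal atmosphere, density decays like pressure: ρ = ρ₀ exp(−z/H).
z/H = 5070.0/12200 = 0.41557; exp(−0.41557) = 0.65996.
ρ = 0.0192 × 0.65996 = 0.012671 kg/m³.

ρ ≈ 0.01267 kg/m³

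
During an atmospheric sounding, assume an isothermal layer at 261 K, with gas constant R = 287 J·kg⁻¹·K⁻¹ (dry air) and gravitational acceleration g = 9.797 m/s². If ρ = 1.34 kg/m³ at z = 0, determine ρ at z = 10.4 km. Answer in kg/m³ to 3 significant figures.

ρ ≈ 0.344 kg/m³

Scale height: H = RT/g = 287 × 261 / 9.797 = 7645.9 m.
In an isothermal atmosphere, density decays like pressure: ρ = ρ₀ exp(−z/H).
z/H = 10400/7645.9 = 1.3602; exp(−1.3602) = 0.25661.
ρ = 1.34 × 0.25661 = 0.34386 kg/m³.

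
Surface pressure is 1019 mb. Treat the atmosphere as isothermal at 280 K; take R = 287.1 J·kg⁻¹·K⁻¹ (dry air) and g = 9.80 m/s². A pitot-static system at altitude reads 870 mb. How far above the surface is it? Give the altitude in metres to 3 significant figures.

z ≈ 1300 m

Scale height: H = RT/g = 287.1 × 280 / 9.80 = 8202.9 m.
Invert the barometric formula: z = H ln(P₀/P).
P₀/P = 1019/870 = 1.1713; ln(1.1713) = 0.15811.
z = 8202.9 × 0.15811 = 1297.0 m.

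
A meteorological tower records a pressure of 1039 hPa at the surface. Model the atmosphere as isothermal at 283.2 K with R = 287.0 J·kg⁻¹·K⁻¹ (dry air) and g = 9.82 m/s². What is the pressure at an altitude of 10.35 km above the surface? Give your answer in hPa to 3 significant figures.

Scale height: H = RT/g = 287.0 × 283.2 / 9.82 = 8276.8 m.
Barometric formula: P = P₀ exp(−z/H).
z/H = 10350/8276.8 = 1.2505; exp(−1.2505) = 0.28636.
P = 1039 × 0.28636 = 297.53 hPa.

P ≈ 298 hPa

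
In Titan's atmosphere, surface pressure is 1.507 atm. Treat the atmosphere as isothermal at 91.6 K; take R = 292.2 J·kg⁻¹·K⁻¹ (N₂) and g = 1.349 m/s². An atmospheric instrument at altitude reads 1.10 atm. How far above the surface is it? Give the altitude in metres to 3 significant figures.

z ≈ 6250 m

Scale height: H = RT/g = 292.2 × 91.6 / 1.349 = 19841 m.
Invert the barometric formula: z = H ln(P₀/P).
P₀/P = 1.507/1.10 = 1.3700; ln(1.3700) = 0.31481.
z = 19841 × 0.31481 = 6246.1 m.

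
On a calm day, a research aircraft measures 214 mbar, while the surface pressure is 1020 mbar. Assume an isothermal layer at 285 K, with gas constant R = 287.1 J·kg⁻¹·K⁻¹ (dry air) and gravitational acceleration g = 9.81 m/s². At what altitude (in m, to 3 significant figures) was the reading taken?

Scale height: H = RT/g = 287.1 × 285 / 9.81 = 8340.8 m.
Invert the barometric formula: z = H ln(P₀/P).
P₀/P = 1020/214 = 4.7664; ln(4.7664) = 1.5616.
z = 8340.8 × 1.5616 = 13025 m.

z ≈ 13000 m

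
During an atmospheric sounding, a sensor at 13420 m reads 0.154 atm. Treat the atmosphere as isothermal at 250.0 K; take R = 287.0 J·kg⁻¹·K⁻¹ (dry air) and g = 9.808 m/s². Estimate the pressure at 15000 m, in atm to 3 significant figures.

Scale height: H = RT/g = 287.0 × 250.0 / 9.808 = 7315.5 m.
Between two levels, P₂ = P₁ exp(−Δz/H) with Δz = z₂ − z₁.
Δz = 15000 − 13420 = 1580.0 m; Δz/H = 1580.0/7315.5 = 0.21598.
P₂ = 0.154 × exp(−0.21598) = 0.154 × 0.80575 = 0.12409 atm.

P ≈ 0.124 atm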